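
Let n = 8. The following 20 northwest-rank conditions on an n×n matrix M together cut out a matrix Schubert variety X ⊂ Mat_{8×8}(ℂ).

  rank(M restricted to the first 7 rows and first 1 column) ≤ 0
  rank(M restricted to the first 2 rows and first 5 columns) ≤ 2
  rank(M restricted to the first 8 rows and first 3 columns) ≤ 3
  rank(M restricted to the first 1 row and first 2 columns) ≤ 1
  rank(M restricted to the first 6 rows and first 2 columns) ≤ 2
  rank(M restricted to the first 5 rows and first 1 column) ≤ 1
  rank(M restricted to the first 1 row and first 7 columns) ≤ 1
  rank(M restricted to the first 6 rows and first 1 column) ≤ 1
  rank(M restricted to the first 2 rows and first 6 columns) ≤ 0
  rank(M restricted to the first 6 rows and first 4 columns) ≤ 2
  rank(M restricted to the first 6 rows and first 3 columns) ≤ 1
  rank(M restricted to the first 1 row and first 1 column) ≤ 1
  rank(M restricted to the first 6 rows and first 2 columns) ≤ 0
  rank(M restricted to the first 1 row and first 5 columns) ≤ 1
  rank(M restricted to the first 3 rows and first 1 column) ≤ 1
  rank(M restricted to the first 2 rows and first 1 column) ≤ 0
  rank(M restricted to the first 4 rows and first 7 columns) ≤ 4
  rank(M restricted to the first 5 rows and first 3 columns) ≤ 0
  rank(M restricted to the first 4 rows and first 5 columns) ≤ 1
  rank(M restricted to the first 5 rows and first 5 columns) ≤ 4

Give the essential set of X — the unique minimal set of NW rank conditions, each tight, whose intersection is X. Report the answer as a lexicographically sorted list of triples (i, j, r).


Reconstructing r_w from the 20 given conditions:

  i=1: 0 | 0 | 0 | 0 | 0 | 0 | 1 | 1
  i=2: 0 | 0 | 0 | 0 | 0 | 0 | 1 | 2
  i=3: 0 | 0 | 0 | 1 | 1 | 1 | 2 | 3
  i=4: 0 | 0 | 0 | 1 | 1 | 2 | 3 | 4
  i=5: 0 | 0 | 0 | 1 | 2 | 3 | 4 | 5
  i=6: 0 | 0 | 1 | 2 | 3 | 4 | 5 | 6
  i=7: 0 | 1 | 2 | 3 | 4 | 5 | 6 | 7
  i=8: 1 | 2 | 3 | 4 | 5 | 6 | 7 | 8

giving w = (7, 8, 4, 6, 5, 3, 2, 1) via Δ²R.

5 SE-corners of the 25-cell Rothe diagram give Ess(w):

[(2, 6, 0), (4, 5, 1), (5, 3, 0), (6, 2, 0), (7, 1, 0)]


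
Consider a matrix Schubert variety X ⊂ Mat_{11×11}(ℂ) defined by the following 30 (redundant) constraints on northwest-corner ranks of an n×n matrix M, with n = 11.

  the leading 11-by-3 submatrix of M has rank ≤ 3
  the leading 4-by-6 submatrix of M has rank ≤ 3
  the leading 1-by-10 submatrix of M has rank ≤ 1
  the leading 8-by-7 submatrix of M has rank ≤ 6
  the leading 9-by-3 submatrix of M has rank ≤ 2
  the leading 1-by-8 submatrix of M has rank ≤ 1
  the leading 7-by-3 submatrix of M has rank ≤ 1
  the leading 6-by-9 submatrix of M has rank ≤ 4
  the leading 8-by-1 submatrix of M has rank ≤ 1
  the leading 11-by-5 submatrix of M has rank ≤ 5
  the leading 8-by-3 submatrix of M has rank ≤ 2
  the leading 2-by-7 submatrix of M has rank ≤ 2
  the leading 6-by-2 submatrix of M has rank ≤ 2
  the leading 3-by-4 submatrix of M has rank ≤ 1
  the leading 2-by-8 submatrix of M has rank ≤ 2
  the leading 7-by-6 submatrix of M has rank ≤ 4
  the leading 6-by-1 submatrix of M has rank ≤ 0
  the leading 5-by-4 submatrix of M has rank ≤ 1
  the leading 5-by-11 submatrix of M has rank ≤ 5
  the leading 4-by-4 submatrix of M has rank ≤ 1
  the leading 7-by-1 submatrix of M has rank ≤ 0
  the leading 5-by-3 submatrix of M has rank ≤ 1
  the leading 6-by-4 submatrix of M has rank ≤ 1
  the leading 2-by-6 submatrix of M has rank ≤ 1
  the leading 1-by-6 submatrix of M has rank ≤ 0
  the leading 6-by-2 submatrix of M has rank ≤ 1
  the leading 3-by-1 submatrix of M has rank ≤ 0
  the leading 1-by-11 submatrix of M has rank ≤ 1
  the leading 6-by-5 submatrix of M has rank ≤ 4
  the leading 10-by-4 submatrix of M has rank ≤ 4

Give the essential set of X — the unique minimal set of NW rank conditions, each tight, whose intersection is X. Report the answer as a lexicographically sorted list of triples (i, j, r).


Propagating the 30 rank bounds to every northwest block:

  row 1: 0 0 0 0 0 0 1 1 1 1 1
  row 2: 0 1 1 1 1 1 2 2 2 2 2
  row 3: 0 1 1 1 2 2 3 3 3 3 3
  row 4: 0 1 1 1 2 3 4 4 4 4 4
  row 5: 0 1 1 1 2 3 4 4 4 5 5
  row 6: 0 1 1 1 2 3 4 4 4 5 6
  row 7: 0 1 1 2 3 4 5 5 5 6 7
  row 8: 1 2 2 3 4 5 6 6 6 7 8
  row 9: 1 2 2 3 4 5 6 7 7 8 9
  row 10: 1 2 3 4 5 6 7 8 8 9 10
  row 11: 1 2 3 4 5 6 7 8 9 10 11

so w = (7, 2, 5, 6, 10, 11, 4, 1, 8, 3, 9).

ℓ(w)=26; the 6 essential cells (i,j,r):

[(1, 6, 0), (6, 4, 1), (6, 9, 4), (7, 1, 0), (7, 3, 1), (9, 3, 2)]


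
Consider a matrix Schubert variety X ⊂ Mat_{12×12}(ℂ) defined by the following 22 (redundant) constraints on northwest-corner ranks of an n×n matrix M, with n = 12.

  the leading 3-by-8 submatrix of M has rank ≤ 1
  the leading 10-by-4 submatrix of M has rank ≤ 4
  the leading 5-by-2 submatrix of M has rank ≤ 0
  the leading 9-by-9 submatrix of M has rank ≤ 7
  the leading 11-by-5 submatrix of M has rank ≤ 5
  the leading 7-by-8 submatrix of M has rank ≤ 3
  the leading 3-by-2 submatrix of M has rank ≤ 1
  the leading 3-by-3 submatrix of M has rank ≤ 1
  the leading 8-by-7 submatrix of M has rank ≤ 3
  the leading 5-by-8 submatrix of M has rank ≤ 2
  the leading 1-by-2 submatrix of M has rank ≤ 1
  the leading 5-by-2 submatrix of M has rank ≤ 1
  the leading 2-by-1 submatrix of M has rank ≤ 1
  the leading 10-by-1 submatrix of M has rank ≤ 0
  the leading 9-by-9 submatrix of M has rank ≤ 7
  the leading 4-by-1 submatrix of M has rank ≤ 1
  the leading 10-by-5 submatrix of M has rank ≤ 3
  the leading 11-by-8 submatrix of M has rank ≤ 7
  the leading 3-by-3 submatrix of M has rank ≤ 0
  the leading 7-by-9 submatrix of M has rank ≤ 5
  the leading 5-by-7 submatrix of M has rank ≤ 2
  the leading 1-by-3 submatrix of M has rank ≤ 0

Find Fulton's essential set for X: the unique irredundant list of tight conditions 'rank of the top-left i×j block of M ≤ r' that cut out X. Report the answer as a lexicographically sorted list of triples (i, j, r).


Computing R[i][j] = min implied NW-rank bound (n=12, 22 conditions):

  0, 0, 0, 1, 1, 1, 1, 1, 1, 1, 1, 1
  0, 0, 0, 1, 1, 1, 1, 1, 2, 2, 2, 2
  0, 0, 0, 1, 1, 1, 1, 1, 2, 3, 3, 3
  0, 0, 1, 2, 2, 2, 2, 2, 3, 4, 4, 4
  0, 0, 1, 2, 2, 2, 2, 2, 3, 4, 5, 5
  0, 1, 2, 3, 3, 3, 3, 3, 4, 5, 6, 6
  0, 1, 2, 3, 3, 3, 3, 3, 4, 5, 6, 7
  0, 1, 2, 3, 3, 3, 3, 4, 5, 6, 7, 8
  0, 1, 2, 3, 3, 4, 4, 5, 6, 7, 8, 9
  0, 1, 2, 3, 3, 4, 5, 6, 7, 8, 9, 10
  1, 2, 3, 4, 4, 5, 6, 7, 8, 9, 10, 11
  1, 2, 3, 4, 5, 6, 7, 8, 9, 10, 11, 12

reading off 1-entries of Δ²R: w = (4, 9, 10, 3, 11, 2, 12, 8, 6, 7, 1, 5).

|D(w)|=39, |Ess(w)|=8:

[(3, 3, 0), (3, 8, 1), (5, 2, 0), (5, 8, 2), (7, 8, 3), (8, 7, 3), (10, 1, 0), (10, 5, 3)]


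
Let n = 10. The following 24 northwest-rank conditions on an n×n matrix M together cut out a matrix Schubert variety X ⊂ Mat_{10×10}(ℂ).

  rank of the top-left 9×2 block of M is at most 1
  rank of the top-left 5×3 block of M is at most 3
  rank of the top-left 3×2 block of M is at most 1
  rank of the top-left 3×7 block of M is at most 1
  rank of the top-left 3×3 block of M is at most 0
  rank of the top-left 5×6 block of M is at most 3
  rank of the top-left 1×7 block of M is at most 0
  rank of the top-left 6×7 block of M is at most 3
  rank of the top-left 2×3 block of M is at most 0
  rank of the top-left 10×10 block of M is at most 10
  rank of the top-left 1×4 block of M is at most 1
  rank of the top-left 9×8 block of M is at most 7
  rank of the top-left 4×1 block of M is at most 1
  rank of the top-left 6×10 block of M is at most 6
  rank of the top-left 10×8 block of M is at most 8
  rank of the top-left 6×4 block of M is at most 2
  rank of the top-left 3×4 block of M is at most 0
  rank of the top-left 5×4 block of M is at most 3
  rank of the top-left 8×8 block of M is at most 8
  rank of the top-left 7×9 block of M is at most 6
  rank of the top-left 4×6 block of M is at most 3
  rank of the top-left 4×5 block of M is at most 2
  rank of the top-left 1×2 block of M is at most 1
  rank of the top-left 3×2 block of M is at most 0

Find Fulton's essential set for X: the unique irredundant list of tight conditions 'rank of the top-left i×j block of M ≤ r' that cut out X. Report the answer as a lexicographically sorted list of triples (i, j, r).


Computing R[i][j] = min implied NW-rank bound (n=10, 24 conditions):

  row 1: 0 0 0 0 0 0 0 1 1 1
  row 2: 0 0 0 0 1 1 1 2 2 2
  row 3: 0 0 0 0 1 1 1 2 3 3
  row 4: 1 1 1 1 2 2 2 3 4 4
  row 5: 1 1 2 2 3 3 3 4 5 5
  row 6: 1 1 2 2 3 3 3 4 5 6
  row 7: 1 1 2 3 4 4 4 5 6 7
  row 8: 1 1 2 3 4 5 5 6 7 8
  row 9: 1 1 2 3 4 5 6 7 8 9
  row 10: 1 2 3 4 5 6 7 8 9 10

giving w = (8, 5, 9, 1, 3, 10, 4, 6, 7, 2) via Δ²R.

6 SE-corners of the 25-cell Rothe diagram give Ess(w):

[(1, 7, 0), (3, 4, 0), (3, 7, 1), (6, 4, 2), (6, 7, 3), (9, 2, 1)]


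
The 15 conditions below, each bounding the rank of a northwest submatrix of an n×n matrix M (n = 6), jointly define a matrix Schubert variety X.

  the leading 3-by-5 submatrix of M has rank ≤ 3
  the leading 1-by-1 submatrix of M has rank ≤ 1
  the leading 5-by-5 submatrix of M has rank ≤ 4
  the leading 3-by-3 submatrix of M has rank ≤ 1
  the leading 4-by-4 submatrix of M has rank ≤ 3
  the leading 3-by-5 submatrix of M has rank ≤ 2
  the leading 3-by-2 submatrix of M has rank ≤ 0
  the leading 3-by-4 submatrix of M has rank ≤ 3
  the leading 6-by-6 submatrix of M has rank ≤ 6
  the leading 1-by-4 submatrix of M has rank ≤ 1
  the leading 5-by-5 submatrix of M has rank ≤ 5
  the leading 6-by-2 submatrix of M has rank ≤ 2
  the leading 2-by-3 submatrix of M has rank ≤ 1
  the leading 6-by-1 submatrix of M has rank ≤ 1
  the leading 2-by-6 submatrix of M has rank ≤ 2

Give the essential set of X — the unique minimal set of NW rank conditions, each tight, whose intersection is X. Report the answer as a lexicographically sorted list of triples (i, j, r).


The tightest implied rank at each (i,j), from the 15 conditions:

  i=1: 0  0  1  1  1  1
  i=2: 0  0  1  2  2  2
  i=3: 0  0  1  2  2  3
  i=4: 1  1  2  3  3  4
  i=5: 1  2  3  4  4  5
  i=6: 1  2  3  4  5  6

hence w(1..6) = (3, 4, 6, 1, 2, 5).

D(w) has 7 cells with 2 SE-corners; essential set:

[(3, 2, 0), (3, 5, 2)]


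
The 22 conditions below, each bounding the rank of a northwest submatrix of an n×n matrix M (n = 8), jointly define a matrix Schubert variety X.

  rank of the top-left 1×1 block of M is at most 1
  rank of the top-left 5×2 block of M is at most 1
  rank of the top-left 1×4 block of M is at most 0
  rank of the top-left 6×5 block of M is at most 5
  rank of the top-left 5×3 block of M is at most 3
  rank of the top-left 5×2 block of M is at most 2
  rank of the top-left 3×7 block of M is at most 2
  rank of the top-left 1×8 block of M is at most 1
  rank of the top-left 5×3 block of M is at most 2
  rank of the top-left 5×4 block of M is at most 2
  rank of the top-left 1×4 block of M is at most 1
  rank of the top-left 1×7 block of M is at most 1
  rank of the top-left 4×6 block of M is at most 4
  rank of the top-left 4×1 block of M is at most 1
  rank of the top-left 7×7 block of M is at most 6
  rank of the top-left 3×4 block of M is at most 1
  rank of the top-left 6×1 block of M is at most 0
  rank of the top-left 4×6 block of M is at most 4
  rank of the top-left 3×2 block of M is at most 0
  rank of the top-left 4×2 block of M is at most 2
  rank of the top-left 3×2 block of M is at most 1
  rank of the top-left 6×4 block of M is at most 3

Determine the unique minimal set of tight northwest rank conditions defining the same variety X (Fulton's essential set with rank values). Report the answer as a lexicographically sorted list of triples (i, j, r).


Recovering R(i,j) via the rank-extension bound from the 22 conditions:

  R[1]: 0 0 0 0 1 1 1 1
  R[2]: 0 0 1 1 2 2 2 2
  R[3]: 0 0 1 1 2 2 2 3
  R[4]: 0 1 2 2 3 3 3 4
  R[5]: 0 1 2 2 3 4 4 5
  R[6]: 0 1 2 3 4 5 5 6
  R[7]: 1 2 3 4 5 6 6 7
  R[8]: 1 2 3 4 5 6 7 8

second differences of R give the permutation w = (5, 3, 8, 2, 6, 4, 1, 7).

ℓ(w)=15; the 6 essential cells (i,j,r):

[(1, 4, 0), (3, 2, 0), (3, 4, 1), (3, 7, 2), (5, 4, 2), (6, 1, 0)]


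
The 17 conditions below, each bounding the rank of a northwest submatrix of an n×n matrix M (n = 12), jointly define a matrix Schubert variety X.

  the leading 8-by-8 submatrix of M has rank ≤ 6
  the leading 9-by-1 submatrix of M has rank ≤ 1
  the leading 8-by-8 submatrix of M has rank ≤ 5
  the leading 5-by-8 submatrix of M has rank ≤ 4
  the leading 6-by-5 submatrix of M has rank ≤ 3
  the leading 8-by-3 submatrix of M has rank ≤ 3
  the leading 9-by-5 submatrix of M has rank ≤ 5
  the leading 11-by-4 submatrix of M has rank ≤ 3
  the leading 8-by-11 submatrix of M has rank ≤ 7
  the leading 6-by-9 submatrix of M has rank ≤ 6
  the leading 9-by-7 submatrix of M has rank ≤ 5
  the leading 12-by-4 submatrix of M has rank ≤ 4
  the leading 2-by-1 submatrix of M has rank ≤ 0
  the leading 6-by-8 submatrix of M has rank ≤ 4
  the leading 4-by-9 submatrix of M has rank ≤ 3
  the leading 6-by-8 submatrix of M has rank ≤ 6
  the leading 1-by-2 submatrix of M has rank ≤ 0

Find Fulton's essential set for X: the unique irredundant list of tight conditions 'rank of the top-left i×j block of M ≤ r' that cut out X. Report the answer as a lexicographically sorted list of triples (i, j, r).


Reconstructing r_w from the 17 given conditions:

  R[1]: 0 | 0 | 1 | 1 | 1 | 1 | 1 | 1 | 1 | 1 | 1 | 1
  R[2]: 0 | 1 | 2 | 2 | 2 | 2 | 2 | 2 | 2 | 2 | 2 | 2
  R[3]: 1 | 2 | 3 | 3 | 3 | 3 | 3 | 3 | 3 | 3 | 3 | 3
  R[4]: 1 | 2 | 3 | 3 | 3 | 3 | 3 | 3 | 3 | 4 | 4 | 4
  R[5]: 1 | 2 | 3 | 3 | 3 | 4 | 4 | 4 | 4 | 5 | 5 | 5
  R[6]: 1 | 2 | 3 | 3 | 3 | 4 | 4 | 4 | 5 | 6 | 6 | 6
  R[7]: 1 | 2 | 3 | 3 | 4 | 5 | 5 | 5 | 6 | 7 | 7 | 7
  R[8]: 1 | 2 | 3 | 3 | 4 | 5 | 5 | 5 | 6 | 7 | 7 | 8
  R[9]: 1 | 2 | 3 | 3 | 4 | 5 | 5 | 6 | 7 | 8 | 8 | 9
  R[10]: 1 | 2 | 3 | 3 | 4 | 5 | 6 | 7 | 8 | 9 | 9 | 10
  R[11]: 1 | 2 | 3 | 3 | 4 | 5 | 6 | 7 | 8 | 9 | 10 | 11
  R[12]: 1 | 2 | 3 | 4 | 5 | 6 | 7 | 8 | 9 | 10 | 11 | 12

second differences of R give the permutation w = (3, 2, 1, 10, 6, 9, 5, 12, 8, 7, 11, 4).

ℓ(w)=24; the 9 essential cells (i,j,r):

[(1, 2, 0), (2, 1, 0), (4, 9, 3), (6, 5, 3), (6, 8, 4), (8, 8, 5), (8, 11, 7), (9, 7, 5), (11, 4, 3)]


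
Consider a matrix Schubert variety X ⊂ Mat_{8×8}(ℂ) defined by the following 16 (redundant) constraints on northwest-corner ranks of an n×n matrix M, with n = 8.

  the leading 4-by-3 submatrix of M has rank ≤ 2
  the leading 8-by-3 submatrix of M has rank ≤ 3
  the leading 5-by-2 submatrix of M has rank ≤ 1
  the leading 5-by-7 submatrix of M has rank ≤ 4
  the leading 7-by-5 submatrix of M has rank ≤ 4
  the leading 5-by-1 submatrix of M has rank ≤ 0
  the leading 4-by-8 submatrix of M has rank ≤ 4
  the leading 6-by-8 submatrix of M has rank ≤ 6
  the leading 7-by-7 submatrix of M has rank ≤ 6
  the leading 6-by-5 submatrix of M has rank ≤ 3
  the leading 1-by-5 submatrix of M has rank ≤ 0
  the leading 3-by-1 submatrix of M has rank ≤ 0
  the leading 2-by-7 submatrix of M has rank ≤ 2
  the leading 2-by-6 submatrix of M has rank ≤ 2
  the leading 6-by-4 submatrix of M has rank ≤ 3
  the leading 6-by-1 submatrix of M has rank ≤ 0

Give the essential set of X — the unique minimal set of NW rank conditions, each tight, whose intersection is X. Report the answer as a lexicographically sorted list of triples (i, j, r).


The tightest implied rank at each (i,j), from the 16 conditions:

  R[1]: 0, 0, 0, 0, 0, 1, 1, 1
  R[2]: 0, 1, 1, 1, 1, 2, 2, 2
  R[3]: 0, 1, 2, 2, 2, 3, 3, 3
  R[4]: 0, 1, 2, 3, 3, 4, 4, 4
  R[5]: 0, 1, 2, 3, 3, 4, 4, 5
  R[6]: 0, 1, 2, 3, 3, 4, 5, 6
  R[7]: 1, 2, 3, 4, 4, 5, 6, 7
  R[8]: 1, 2, 3, 4, 5, 6, 7, 8

the unique w with this rank table is (6, 2, 3, 4, 8, 7, 1, 5).

Fulton essential set (4 of the 13 Rothe cells):

[(1, 5, 0), (5, 7, 4), (6, 1, 0), (6, 5, 3)]


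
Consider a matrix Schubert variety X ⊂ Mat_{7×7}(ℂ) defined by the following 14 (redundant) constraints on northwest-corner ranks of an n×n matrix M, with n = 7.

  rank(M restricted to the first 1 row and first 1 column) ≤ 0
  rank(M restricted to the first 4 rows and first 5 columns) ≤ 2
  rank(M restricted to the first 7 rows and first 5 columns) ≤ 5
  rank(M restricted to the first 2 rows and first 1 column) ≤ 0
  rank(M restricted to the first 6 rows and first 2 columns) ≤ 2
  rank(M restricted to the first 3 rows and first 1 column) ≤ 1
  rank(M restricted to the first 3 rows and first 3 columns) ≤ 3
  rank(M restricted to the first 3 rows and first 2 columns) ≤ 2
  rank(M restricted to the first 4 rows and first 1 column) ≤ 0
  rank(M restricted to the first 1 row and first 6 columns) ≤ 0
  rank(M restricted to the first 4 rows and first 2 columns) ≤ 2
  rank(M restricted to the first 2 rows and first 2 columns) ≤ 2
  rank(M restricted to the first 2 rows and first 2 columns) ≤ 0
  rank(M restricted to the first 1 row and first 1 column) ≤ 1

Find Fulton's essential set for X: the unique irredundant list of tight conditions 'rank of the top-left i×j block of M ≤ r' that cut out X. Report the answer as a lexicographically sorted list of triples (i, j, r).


Rank table r_w(7×7) implied by the 14 constraints:

  row 1: 0, 0, 0, 0, 0, 0, 1
  row 2: 0, 0, 1, 1, 1, 1, 2
  row 3: 0, 1, 2, 2, 2, 2, 3
  row 4: 0, 1, 2, 2, 2, 3, 4
  row 5: 1, 2, 3, 3, 3, 4, 5
  row 6: 1, 2, 3, 4, 4, 5, 6
  row 7: 1, 2, 3, 4, 5, 6, 7

the unique w with this rank table is (7, 3, 2, 6, 1, 4, 5).

Rothe diagram D(w) (12 cells), 4 SE-corners (essential conditions):

[(1, 6, 0), (2, 2, 0), (4, 1, 0), (4, 5, 2)]


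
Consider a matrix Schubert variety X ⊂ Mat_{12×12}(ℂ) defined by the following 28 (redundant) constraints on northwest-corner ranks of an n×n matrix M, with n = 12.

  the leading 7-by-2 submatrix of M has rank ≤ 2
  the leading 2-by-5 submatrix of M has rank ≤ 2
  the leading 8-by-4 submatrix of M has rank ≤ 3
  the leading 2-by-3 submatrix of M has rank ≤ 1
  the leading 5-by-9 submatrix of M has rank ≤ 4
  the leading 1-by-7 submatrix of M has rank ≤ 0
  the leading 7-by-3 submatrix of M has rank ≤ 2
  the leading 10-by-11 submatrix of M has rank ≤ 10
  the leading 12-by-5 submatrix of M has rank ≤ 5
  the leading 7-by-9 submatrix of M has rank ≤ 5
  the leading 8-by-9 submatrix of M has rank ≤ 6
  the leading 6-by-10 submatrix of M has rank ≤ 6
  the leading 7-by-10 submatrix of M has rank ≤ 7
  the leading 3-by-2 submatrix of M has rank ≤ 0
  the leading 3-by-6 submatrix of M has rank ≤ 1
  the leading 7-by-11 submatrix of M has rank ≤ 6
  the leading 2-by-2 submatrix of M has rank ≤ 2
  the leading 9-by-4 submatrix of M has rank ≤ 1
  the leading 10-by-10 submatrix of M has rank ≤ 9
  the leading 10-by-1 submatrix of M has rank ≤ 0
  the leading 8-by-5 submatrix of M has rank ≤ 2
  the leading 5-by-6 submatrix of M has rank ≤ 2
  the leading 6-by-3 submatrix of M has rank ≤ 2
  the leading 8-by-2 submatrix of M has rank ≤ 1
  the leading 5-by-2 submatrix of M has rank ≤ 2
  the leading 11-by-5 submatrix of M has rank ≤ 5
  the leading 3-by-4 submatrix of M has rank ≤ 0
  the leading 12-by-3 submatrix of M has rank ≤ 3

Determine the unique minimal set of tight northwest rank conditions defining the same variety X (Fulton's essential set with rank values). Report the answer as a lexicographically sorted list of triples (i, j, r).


Rank table r_w(12×12) implied by the 28 constraints:

  i=1: 0 0 0 0 0 0 0 1 1 1 1 1
  i=2: 0 0 0 0 1 1 1 2 2 2 2 2
  i=3: 0 0 0 0 1 1 2 3 3 3 3 3
  i=4: 0 1 1 1 2 2 3 4 4 4 4 4
  i=5: 0 1 1 1 2 2 3 4 4 5 5 5
  i=6: 0 1 1 1 2 3 4 5 5 6 6 6
  i=7: 0 1 1 1 2 3 4 5 5 6 6 7
  i=8: 0 1 1 1 2 3 4 5 6 7 7 8
  i=9: 0 1 1 1 2 3 4 5 6 7 8 9
  i=10: 0 1 2 2 3 4 5 6 7 8 9 10
  i=11: 1 2 3 3 4 5 6 7 8 9 10 11
  i=12: 1 2 3 4 5 6 7 8 9 10 11 12

reading off 1-entries of Δ²R: w = (8, 5, 7, 2, 10, 6, 12, 9, 11, 3, 1, 4).

ℓ(w)=37; the 9 essential cells (i,j,r):

[(1, 7, 0), (3, 4, 0), (3, 6, 1), (5, 6, 2), (5, 9, 4), (7, 9, 5), (7, 11, 6), (9, 4, 1), (10, 1, 0)]


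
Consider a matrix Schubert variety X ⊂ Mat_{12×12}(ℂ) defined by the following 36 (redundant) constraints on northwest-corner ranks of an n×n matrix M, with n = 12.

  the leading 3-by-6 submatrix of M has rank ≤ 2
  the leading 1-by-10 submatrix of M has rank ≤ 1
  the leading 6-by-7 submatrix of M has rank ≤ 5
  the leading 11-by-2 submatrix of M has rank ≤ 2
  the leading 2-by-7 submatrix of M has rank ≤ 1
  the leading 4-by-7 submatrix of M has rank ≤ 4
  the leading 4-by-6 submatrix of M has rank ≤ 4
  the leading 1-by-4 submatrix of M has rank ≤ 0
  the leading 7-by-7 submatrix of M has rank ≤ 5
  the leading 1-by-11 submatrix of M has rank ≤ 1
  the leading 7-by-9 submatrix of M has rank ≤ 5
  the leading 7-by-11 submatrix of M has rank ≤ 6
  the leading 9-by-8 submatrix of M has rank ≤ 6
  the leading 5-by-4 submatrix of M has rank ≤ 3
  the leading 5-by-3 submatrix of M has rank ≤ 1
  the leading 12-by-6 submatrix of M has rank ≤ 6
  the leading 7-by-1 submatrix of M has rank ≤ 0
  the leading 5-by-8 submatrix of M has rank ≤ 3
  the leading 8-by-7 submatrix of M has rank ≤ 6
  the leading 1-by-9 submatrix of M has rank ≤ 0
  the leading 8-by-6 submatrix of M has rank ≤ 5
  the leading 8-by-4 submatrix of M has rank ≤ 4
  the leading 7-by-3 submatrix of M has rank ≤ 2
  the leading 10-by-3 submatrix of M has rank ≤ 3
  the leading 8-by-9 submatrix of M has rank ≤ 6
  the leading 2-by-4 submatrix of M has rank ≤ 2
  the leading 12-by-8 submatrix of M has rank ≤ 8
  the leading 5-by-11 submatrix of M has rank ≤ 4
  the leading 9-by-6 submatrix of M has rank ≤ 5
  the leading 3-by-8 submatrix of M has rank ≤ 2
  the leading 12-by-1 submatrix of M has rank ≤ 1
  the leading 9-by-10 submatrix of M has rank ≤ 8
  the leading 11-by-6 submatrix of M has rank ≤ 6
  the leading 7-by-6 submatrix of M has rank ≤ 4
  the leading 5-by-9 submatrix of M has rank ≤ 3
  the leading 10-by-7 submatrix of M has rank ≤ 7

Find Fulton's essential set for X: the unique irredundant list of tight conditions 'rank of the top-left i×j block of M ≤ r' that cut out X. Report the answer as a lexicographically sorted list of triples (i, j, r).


Reconstructing r_w from the 36 given conditions:

  row 1: 0  0  0  0  0  0  0  0  0  1  1  1
  row 2: 0  1  1  1  1  1  1  1  1  2  2  2
  row 3: 0  1  1  2  2  2  2  2  2  3  3  3
  row 4: 0  1  1  2  3  3  3  3  3  4  4  4
  row 5: 0  1  1  2  3  3  3  3  3  4  4  5
  row 6: 0  1  2  3  4  4  4  4  4  5  5  6
  row 7: 0  1  2  3  4  4  5  5  5  6  6  7
  row 8: 1  2  3  4  5  5  6  6  6  7  7  8
  row 9: 1  2  3  4  5  5  6  6  7  8  8  9
  row 10: 1  2  3  4  5  6  7  7  8  9  9  10
  row 11: 1  2  3  4  5  6  7  8  9  10  10  11
  row 12: 1  2  3  4  5  6  7  8  9  10  11  12

giving w = (10, 2, 4, 5, 12, 3, 7, 1, 9, 6, 8, 11) via Δ²R.

8 SE-corners of the 26-cell Rothe diagram give Ess(w):

[(1, 9, 0), (5, 3, 1), (5, 9, 3), (5, 11, 4), (7, 1, 0), (7, 6, 4), (9, 6, 5), (9, 8, 6)]


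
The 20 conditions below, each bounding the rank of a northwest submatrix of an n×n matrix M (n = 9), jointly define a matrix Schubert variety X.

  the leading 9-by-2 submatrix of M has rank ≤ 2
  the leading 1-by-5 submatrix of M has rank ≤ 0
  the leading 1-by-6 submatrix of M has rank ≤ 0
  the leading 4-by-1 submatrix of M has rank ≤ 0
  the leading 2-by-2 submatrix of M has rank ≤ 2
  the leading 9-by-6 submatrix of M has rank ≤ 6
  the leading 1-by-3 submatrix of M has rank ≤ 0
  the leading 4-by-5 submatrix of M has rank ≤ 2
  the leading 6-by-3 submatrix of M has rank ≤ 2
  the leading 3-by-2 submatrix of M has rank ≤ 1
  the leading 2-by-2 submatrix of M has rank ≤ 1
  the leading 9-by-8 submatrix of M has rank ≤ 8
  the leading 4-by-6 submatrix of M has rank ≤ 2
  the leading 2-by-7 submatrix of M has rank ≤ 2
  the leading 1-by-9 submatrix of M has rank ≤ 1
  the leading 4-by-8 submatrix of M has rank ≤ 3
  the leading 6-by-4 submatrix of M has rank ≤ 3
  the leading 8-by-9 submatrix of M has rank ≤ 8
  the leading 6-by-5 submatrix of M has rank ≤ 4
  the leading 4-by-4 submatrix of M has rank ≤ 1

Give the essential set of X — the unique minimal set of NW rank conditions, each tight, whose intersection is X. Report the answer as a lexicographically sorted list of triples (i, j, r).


Rank table r_w(9×9) implied by the 20 constraints:

  0  0  0  0  0  0  1  1  1
  0  1  1  1  1  1  2  2  2
  0  1  1  1  2  2  3  3  3
  0  1  1  1  2  2  3  3  4
  1  2  2  2  3  3  4  4  5
  1  2  2  3  4  4  5  5  6
  1  2  3  4  5  5  6  6  7
  1  2  3  4  5  6  7  7  8
  1  2  3  4  5  6  7  8  9

reading off 1-entries of Δ²R: w = (7, 2, 5, 9, 1, 4, 3, 6, 8).

ℓ(w)=16; the 6 essential cells (i,j,r):

[(1, 6, 0), (4, 1, 0), (4, 4, 1), (4, 6, 2), (4, 8, 3), (6, 3, 2)]


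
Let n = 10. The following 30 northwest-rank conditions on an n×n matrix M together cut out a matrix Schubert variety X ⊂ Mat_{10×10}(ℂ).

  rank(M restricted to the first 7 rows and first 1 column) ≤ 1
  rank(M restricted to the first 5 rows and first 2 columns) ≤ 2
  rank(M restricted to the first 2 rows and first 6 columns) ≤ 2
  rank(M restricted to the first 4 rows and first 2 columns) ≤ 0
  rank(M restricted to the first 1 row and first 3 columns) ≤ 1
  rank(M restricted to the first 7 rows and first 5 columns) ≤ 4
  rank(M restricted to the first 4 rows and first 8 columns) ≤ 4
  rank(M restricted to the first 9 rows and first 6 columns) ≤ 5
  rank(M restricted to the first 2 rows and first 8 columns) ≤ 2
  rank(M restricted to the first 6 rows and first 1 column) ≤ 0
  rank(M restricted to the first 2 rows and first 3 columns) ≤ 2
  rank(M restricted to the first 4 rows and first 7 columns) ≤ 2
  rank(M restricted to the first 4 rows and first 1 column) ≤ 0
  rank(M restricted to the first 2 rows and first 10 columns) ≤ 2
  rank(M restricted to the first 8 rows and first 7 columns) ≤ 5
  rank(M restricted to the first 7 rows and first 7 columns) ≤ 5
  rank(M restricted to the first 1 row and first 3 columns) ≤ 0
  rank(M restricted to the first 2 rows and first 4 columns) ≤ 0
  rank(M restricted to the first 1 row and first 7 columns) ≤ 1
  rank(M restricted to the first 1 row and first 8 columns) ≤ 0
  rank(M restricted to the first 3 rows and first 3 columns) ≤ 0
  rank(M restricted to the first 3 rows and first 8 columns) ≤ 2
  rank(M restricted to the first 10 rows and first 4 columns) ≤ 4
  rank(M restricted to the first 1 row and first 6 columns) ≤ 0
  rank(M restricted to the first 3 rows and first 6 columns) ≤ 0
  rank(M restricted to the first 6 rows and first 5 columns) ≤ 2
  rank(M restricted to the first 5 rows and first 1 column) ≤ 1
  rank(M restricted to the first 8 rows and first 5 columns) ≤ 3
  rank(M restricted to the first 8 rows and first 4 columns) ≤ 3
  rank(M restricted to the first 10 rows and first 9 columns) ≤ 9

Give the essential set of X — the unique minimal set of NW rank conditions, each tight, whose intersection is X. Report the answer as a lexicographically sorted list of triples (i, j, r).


Computing R[i][j] = min implied NW-rank bound (n=10, 30 conditions):

  R[1]: 0 | 0 | 0 | 0 | 0 | 0 | 0 | 0 | 1 | 1
  R[2]: 0 | 0 | 0 | 0 | 0 | 0 | 1 | 1 | 2 | 2
  R[3]: 0 | 0 | 0 | 0 | 0 | 0 | 1 | 2 | 3 | 3
  R[4]: 0 | 0 | 1 | 1 | 1 | 1 | 2 | 3 | 4 | 4
  R[5]: 0 | 1 | 2 | 2 | 2 | 2 | 3 | 4 | 5 | 5
  R[6]: 0 | 1 | 2 | 2 | 2 | 3 | 4 | 5 | 6 | 6
  R[7]: 1 | 2 | 3 | 3 | 3 | 4 | 5 | 6 | 7 | 7
  R[8]: 1 | 2 | 3 | 3 | 3 | 4 | 5 | 6 | 7 | 8
  R[9]: 1 | 2 | 3 | 4 | 4 | 5 | 6 | 7 | 8 | 9
  R[10]: 1 | 2 | 3 | 4 | 5 | 6 | 7 | 8 | 9 | 10

so w = (9, 7, 8, 3, 2, 6, 1, 10, 4, 5).

Fulton essential set (6 of the 28 Rothe cells):

[(1, 8, 0), (3, 6, 0), (4, 2, 0), (6, 1, 0), (6, 5, 2), (8, 5, 3)]


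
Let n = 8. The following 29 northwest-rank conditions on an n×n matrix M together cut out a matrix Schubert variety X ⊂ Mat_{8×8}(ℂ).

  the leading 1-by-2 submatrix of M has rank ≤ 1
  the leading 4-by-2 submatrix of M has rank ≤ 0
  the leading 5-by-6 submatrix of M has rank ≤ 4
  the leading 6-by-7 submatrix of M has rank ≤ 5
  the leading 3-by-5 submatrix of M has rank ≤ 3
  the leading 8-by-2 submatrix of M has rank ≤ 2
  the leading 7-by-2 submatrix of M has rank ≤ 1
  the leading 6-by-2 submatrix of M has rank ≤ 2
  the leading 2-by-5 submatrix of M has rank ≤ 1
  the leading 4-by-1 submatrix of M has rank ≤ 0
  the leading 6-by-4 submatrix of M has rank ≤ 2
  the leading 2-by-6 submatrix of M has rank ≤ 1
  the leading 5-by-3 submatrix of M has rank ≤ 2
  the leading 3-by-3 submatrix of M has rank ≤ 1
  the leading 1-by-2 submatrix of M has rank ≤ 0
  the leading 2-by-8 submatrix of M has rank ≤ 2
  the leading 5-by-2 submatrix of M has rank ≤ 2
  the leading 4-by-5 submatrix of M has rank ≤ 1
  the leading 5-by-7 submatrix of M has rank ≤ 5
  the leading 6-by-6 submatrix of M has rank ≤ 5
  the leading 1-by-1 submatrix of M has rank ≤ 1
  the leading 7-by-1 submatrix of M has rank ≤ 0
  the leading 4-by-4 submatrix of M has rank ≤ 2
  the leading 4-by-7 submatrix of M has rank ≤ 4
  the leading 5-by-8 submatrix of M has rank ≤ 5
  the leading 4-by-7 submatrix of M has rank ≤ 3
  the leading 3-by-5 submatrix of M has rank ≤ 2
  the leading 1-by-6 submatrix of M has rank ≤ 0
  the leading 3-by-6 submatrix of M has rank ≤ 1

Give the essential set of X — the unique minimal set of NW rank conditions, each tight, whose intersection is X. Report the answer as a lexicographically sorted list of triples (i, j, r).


Recovering R(i,j) via the rank-extension bound from the 29 conditions:

  row 1: 0 0 0 0 0 0 1 1
  row 2: 0 0 1 1 1 1 2 2
  row 3: 0 0 1 1 1 1 2 3
  row 4: 0 0 1 1 1 2 3 4
  row 5: 0 1 2 2 2 3 4 5
  row 6: 0 1 2 2 3 4 5 6
  row 7: 0 1 2 3 4 5 6 7
  row 8: 1 2 3 4 5 6 7 8

hence w(1..8) = (7, 3, 8, 6, 2, 5, 4, 1).

6 SE-corners of the 21-cell Rothe diagram give Ess(w):

[(1, 6, 0), (3, 6, 1), (4, 2, 0), (4, 5, 1), (6, 4, 2), (7, 1, 0)]


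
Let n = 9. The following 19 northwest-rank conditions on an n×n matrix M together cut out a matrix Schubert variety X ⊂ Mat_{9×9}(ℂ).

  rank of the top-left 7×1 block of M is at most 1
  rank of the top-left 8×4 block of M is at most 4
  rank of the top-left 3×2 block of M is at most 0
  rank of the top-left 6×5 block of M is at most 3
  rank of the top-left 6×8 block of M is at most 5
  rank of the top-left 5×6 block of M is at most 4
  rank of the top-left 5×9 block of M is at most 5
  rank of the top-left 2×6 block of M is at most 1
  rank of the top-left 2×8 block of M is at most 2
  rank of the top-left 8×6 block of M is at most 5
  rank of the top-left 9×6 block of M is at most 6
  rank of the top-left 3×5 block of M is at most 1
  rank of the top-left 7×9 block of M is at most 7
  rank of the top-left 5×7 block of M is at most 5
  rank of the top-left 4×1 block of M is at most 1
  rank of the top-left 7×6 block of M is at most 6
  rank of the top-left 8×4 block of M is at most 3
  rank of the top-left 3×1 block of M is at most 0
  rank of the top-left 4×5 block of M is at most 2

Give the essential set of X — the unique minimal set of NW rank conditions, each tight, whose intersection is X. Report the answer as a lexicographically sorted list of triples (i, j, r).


Rank table r_w(9×9) implied by the 19 constraints:

  0 | 0 | 1 | 1 | 1 | 1 | 1 | 1 | 1
  0 | 0 | 1 | 1 | 1 | 1 | 2 | 2 | 2
  0 | 0 | 1 | 1 | 1 | 2 | 3 | 3 | 3
  1 | 1 | 2 | 2 | 2 | 3 | 4 | 4 | 4
  1 | 2 | 3 | 3 | 3 | 4 | 5 | 5 | 5
  1 | 2 | 3 | 3 | 3 | 4 | 5 | 5 | 6
  1 | 2 | 3 | 3 | 4 | 5 | 6 | 6 | 7
  1 | 2 | 3 | 3 | 4 | 5 | 6 | 7 | 8
  1 | 2 | 3 | 4 | 5 | 6 | 7 | 8 | 9

reading off 1-entries of Δ²R: w = (3, 7, 6, 1, 2, 9, 5, 8, 4).

6 SE-corners of the 16-cell Rothe diagram give Ess(w):

[(2, 6, 1), (3, 2, 0), (3, 5, 1), (6, 5, 3), (6, 8, 5), (8, 4, 3)]


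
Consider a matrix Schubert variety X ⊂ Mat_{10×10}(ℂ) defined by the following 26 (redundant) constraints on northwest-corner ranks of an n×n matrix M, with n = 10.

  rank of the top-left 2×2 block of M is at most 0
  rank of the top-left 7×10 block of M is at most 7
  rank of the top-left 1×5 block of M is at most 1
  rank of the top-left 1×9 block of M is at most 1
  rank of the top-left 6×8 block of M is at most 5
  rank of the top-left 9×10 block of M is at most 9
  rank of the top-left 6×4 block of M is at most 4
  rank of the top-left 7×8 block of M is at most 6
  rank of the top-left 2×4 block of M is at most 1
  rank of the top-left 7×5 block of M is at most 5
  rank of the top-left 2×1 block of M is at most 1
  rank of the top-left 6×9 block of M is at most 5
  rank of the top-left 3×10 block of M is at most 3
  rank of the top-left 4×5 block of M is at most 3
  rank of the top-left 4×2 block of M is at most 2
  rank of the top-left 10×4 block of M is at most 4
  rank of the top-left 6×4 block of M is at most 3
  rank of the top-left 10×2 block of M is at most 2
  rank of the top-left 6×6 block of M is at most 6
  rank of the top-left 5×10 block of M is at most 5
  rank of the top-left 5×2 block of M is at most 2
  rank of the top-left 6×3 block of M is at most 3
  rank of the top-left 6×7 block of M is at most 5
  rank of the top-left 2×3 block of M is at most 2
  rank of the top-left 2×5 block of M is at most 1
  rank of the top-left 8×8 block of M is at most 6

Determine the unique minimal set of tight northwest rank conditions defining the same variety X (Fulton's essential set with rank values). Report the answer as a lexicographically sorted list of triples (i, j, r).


Propagating the 26 rank bounds to every northwest block:

  R[1]: 0  0  1  1  1  1  1  1  1  1
  R[2]: 0  0  1  1  1  2  2  2  2  2
  R[3]: 1  1  2  2  2  3  3  3  3  3
  R[4]: 1  2  3  3  3  4  4  4  4  4
  R[5]: 1  2  3  3  4  5  5  5  5  5
  R[6]: 1  2  3  3  4  5  5  5  5  6
  R[7]: 1  2  3  4  5  6  6  6  6  7
  R[8]: 1  2  3  4  5  6  6  6  7  8
  R[9]: 1  2  3  4  5  6  7  7  8  9
  R[10]: 1  2  3  4  5  6  7  8  9  10

the unique w with this rank table is (3, 6, 1, 2, 5, 10, 4, 9, 7, 8).

Fulton essential set (5 of the 13 Rothe cells):

[(2, 2, 0), (2, 5, 1), (6, 4, 3), (6, 9, 5), (8, 8, 6)]


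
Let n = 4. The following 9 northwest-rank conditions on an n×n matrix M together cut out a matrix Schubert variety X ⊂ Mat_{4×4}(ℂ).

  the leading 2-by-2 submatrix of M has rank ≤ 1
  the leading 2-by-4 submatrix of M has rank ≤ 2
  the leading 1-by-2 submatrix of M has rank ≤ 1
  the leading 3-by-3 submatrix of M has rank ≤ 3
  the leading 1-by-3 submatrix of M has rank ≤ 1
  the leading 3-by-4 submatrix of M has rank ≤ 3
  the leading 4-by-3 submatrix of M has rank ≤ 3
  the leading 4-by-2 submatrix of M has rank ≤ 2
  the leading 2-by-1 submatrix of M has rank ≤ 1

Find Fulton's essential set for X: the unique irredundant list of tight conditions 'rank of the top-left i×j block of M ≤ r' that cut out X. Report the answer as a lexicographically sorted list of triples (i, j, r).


The tightest implied rank at each (i,j), from the 9 conditions:

  row 1: 1  1  1  1
  row 2: 1  1  2  2
  row 3: 1  2  3  3
  row 4: 1  2  3  4

hence w(1..4) = (1, 3, 2, 4).

D(w) has 1 cell with 1 SE-corner; essential set:

[(2, 2, 1)]


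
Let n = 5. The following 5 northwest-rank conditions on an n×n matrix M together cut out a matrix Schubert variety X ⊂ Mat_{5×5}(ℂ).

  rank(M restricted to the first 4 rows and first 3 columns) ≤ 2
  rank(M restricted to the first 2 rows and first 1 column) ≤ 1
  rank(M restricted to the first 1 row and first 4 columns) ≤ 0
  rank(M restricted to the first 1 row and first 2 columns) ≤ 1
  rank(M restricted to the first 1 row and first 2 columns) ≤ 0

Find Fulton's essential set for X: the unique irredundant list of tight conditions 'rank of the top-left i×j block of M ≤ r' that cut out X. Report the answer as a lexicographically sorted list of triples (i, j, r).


Recovering R(i,j) via the rank-extension bound from the 5 conditions:

  row 1: 0  0  0  0  1
  row 2: 1  1  1  1  2
  row 3: 1  2  2  2  3
  row 4: 1  2  2  3  4
  row 5: 1  2  3  4  5

second differences of R give the permutation w = (5, 1, 2, 4, 3).

ℓ(w)=5; the 2 essential cells (i,j,r):

[(1, 4, 0), (4, 3, 2)]


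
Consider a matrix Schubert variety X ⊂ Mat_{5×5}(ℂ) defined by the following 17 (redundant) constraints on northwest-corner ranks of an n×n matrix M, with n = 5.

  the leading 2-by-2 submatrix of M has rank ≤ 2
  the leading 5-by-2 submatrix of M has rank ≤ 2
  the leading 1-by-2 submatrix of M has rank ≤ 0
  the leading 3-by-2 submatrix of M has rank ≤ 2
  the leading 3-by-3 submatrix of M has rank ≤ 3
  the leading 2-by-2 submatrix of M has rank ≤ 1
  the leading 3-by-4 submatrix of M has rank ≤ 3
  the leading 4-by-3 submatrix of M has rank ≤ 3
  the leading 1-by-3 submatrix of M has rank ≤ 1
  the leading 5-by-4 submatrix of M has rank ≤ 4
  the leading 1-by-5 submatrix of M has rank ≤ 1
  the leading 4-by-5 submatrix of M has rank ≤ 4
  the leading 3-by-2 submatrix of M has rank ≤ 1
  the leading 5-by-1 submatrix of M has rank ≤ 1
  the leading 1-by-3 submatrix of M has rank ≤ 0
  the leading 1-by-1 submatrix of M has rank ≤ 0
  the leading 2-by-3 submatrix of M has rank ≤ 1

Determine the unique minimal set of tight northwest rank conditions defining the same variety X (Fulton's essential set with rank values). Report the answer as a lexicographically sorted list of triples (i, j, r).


Rank table r_w(5×5) implied by the 17 constraints:

  row 1: 0 | 0 | 0 | 1 | 1
  row 2: 1 | 1 | 1 | 2 | 2
  row 3: 1 | 1 | 2 | 3 | 3
  row 4: 1 | 2 | 3 | 4 | 4
  row 5: 1 | 2 | 3 | 4 | 5

reading off 1-entries of Δ²R: w = (4, 1, 3, 2, 5).

2 SE-corners of the 4-cell Rothe diagram give Ess(w):

[(1, 3, 0), (3, 2, 1)]


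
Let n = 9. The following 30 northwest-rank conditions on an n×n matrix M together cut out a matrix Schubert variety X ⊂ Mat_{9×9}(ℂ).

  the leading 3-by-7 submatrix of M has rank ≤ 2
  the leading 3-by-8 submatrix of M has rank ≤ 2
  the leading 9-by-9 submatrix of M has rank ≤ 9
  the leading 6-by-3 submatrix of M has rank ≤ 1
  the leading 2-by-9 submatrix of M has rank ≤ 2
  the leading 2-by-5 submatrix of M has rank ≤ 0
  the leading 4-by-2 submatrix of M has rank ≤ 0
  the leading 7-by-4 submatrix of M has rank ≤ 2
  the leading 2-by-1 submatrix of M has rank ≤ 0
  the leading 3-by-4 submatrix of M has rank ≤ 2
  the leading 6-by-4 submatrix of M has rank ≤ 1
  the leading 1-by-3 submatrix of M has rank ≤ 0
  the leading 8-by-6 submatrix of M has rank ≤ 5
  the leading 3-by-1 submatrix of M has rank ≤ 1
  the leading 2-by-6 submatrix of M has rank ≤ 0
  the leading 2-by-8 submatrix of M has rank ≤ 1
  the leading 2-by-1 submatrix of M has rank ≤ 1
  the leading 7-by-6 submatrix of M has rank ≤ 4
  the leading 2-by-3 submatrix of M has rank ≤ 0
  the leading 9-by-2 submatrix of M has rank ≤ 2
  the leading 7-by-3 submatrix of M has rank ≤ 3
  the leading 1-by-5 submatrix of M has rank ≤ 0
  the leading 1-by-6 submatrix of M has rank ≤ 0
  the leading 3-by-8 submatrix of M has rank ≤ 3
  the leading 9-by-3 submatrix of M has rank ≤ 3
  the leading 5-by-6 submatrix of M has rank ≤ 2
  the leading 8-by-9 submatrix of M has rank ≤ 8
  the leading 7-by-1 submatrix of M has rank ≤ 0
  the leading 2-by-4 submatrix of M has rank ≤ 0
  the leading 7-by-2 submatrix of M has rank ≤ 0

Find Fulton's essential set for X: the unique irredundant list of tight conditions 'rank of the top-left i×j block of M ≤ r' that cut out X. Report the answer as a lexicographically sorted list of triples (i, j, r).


Computing R[i][j] = min implied NW-rank bound (n=9, 30 conditions):

  0 0 0 0 0 0 1 1 1
  0 0 0 0 0 0 1 1 2
  0 0 1 1 1 1 2 2 3
  0 0 1 1 2 2 3 3 4
  0 0 1 1 2 2 3 4 5
  0 0 1 1 2 3 4 5 6
  0 0 1 2 3 4 5 6 7
  1 1 2 3 4 5 6 7 8
  1 2 3 4 5 6 7 8 9

so w = (7, 9, 3, 5, 8, 6, 4, 1, 2).

5 SE-corners of the 27-cell Rothe diagram give Ess(w):

[(2, 6, 0), (2, 8, 1), (5, 6, 2), (6, 4, 1), (7, 2, 0)]
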